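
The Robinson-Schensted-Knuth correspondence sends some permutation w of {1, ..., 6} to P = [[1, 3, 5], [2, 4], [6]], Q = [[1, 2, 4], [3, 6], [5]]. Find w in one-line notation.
Reverse the RSK construction: for i from n down to 1, find the cell of Q containing i, remove the entry at that cell from P, and reverse-bump it up through P; the value ejected from row 1 is w(i).

Step i=6: Q has 6 at row 2, column 2; remove 4 from row 2 of P and reverse-bump: 4 enters row 1 and ejects 3. So w(6) = 3. P is now [[1, 4, 5], [2], [6]].
Step i=5: Q has 5 at row 3, column 1; remove 6 from row 3 of P and reverse-bump: 6 enters row 2 and ejects 2; 2 enters row 1 and ejects 1. So w(5) = 1. P is now [[2, 4, 5], [6]].
Step i=4: Q has 4 at row 1, column 3; remove that cell from P, ejecting 5. So w(4) = 5. P is now [[2, 4], [6]].
Step i=3: Q has 3 at row 2, column 1; remove 6 from row 2 of P and reverse-bump: 6 enters row 1 and ejects 4. So w(3) = 4. P is now [[2, 6]].
Step i=2: Q has 2 at row 1, column 2; remove that cell from P, ejecting 6. So w(2) = 6. P is now [[2]].
Step i=1: Q has 1 at row 1, column 1; remove that cell from P, ejecting 2. So w(1) = 2. P is now [].

So w = 2 6 4 5 1 3.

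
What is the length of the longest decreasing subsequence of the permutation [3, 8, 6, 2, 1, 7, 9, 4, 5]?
4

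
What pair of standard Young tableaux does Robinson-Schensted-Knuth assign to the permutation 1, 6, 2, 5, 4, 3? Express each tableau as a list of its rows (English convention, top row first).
P = [[1, 2, 3], [4], [5], [6]], Q = [[1, 2, 4], [3], [5], [6]]

Insert each entry of the permutation into P by Schensted row insertion, recording in Q the position of each new cell.

Insert 1: appended to row 1. P = [[1]], Q = [[1]].
Insert 6: appended to row 1. P = [[1, 6]], Q = [[1, 2]].
Insert 2: 2 bumps 6 from row 1; 6 starts row 2. P = [[1, 2], [6]], Q = [[1, 2], [3]].
Insert 5: appended to row 1. P = [[1, 2, 5], [6]], Q = [[1, 2, 4], [3]].
Insert 4: 4 bumps 5 from row 1; 5 bumps 6 from row 2; 6 starts row 3. P = [[1, 2, 4], [5], [6]], Q = [[1, 2, 4], [3], [5]].
Insert 3: 3 bumps 4 from row 1; 4 bumps 5 from row 2; 5 bumps 6 from row 3; 6 starts row 4. P = [[1, 2, 3], [4], [5], [6]], Q = [[1, 2, 4], [3], [5], [6]].

So P = [[1, 2, 3], [4], [5], [6]], Q = [[1, 2, 4], [3], [5], [6]].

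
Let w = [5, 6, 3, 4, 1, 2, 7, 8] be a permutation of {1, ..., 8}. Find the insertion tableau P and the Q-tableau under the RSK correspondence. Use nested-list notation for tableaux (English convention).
P = [[1, 2, 7, 8], [3, 4], [5, 6]], Q = [[1, 2, 7, 8], [3, 4], [5, 6]]

Insert each entry of the permutation into P by Schensted row insertion, recording in Q the position of each new cell.

Insert 5: appended to row 1. P = [[5]].
Insert 6: appended to row 1. P = [[5, 6]].
Insert 3: 3 bumps 5 from row 1; 5 starts row 2. P = [[3, 6], [5]].
Insert 4: 4 bumps 6 from row 1; 6 appends to row 2. P = [[3, 4], [5, 6]].
Insert 1: 1 bumps 3 from row 1; 3 bumps 5 from row 2; 5 starts row 3. P = [[1, 4], [3, 6], [5]].
Insert 2: 2 bumps 4 from row 1; 4 bumps 6 from row 2; 6 appends to row 3. P = [[1, 2], [3, 4], [5, 6]].
Insert 7: appended to row 1. P = [[1, 2, 7], [3, 4], [5, 6]].
Insert 8: appended to row 1. P = [[1, 2, 7, 8], [3, 4], [5, 6]].

So P = [[1, 2, 7, 8], [3, 4], [5, 6]], Q = [[1, 2, 7, 8], [3, 4], [5, 6]].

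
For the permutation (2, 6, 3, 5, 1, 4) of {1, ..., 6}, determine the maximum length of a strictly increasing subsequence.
3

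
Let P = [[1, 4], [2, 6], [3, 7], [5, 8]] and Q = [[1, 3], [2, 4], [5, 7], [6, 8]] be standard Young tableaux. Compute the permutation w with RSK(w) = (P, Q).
Reverse the RSK construction: for i from n down to 1, find the cell of Q containing i, remove the entry at that cell from P, and reverse-bump it up through P; the value ejected from row 1 is w(i).

Step i=8: Q has 8 at row 4, column 2; remove 8 from row 4 of P and reverse-bump: 8 enters row 3 and ejects 7; 7 enters row 2 and ejects 6; 6 enters row 1 and ejects 4. So w(8) = 4. P is now [[1, 6], [2, 7], [3, 8], [5]].
Step i=7: Q has 7 at row 3, column 2; remove 8 from row 3 of P and reverse-bump: 8 enters row 2 and ejects 7; 7 enters row 1 and ejects 6. So w(7) = 6. P is now [[1, 7], [2, 8], [3], [5]].
Step i=6: Q has 6 at row 4, column 1; remove 5 from row 4 of P and reverse-bump: 5 enters row 3 and ejects 3; 3 enters row 2 and ejects 2; 2 enters row 1 and ejects 1. So w(6) = 1. P is now [[2, 7], [3, 8], [5]].
Step i=5: Q has 5 at row 3, column 1; remove 5 from row 3 of P and reverse-bump: 5 enters row 2 and ejects 3; 3 enters row 1 and ejects 2. So w(5) = 2. P is now [[3, 7], [5, 8]].
Step i=4: Q has 4 at row 2, column 2; remove 8 from row 2 of P and reverse-bump: 8 enters row 1 and ejects 7. So w(4) = 7. P is now [[3, 8], [5]].
Step i=3: Q has 3 at row 1, column 2; remove that cell from P, ejecting 8. So w(3) = 8. P is now [[3], [5]].
Step i=2: Q has 2 at row 2, column 1; remove 5 from row 2 of P and reverse-bump: 5 enters row 1 and ejects 3. So w(2) = 3. P is now [[5]].
Step i=1: Q has 1 at row 1, column 1; remove that cell from P, ejecting 5. So w(1) = 5. P is now [].

So w = 5 3 8 7 2 1 6 4.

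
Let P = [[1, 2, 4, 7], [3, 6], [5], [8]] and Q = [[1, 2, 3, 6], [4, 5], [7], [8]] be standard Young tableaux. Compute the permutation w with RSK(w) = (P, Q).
1 5 8 3 6 7 4 2

Reverse the RSK construction: for i from n down to 1, find the cell of Q containing i, remove the entry at that cell from P, and reverse-bump it up through P; the value ejected from row 1 is w(i).

Step i=8: Q has 8 at row 4, column 1; remove 8 from row 4 of P and reverse-bump: 8 enters row 3 and ejects 5; 5 enters row 2 and ejects 3; 3 enters row 1 and ejects 2. So w(8) = 2. P is now [[1, 3, 4, 7], [5, 6], [8]].
Step i=7: Q has 7 at row 3, column 1; remove 8 from row 3 of P and reverse-bump: 8 enters row 2 and ejects 6; 6 enters row 1 and ejects 4. So w(7) = 4. P is now [[1, 3, 6, 7], [5, 8]].
Step i=6: Q has 6 at row 1, column 4; remove that cell from P, ejecting 7. So w(6) = 7. P is now [[1, 3, 6], [5, 8]].
Step i=5: Q has 5 at row 2, column 2; remove 8 from row 2 of P and reverse-bump: 8 enters row 1 and ejects 6. So w(5) = 6. P is now [[1, 3, 8], [5]].
Step i=4: Q has 4 at row 2, column 1; remove 5 from row 2 of P and reverse-bump: 5 enters row 1 and ejects 3. So w(4) = 3. P is now [[1, 5, 8]].
Step i=3: Q has 3 at row 1, column 3; remove that cell from P, ejecting 8. So w(3) = 8. P is now [[1, 5]].
Step i=2: Q has 2 at row 1, column 2; remove that cell from P, ejecting 5. So w(2) = 5. P is now [[1]].
Step i=1: Q has 1 at row 1, column 1; remove that cell from P, ejecting 1. So w(1) = 1. P is now [].

So w = 1 5 8 3 6 7 4 2.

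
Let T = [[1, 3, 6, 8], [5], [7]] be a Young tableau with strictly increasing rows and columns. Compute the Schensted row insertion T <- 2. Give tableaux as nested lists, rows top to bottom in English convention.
In row 1, 2 replaces 3 (the leftmost entry greater than 2); 3 is bumped to row 2. In row 2, 3 replaces 5 (the leftmost entry greater than 3); 5 is bumped to row 3. In row 3, 5 replaces 7 (the leftmost entry greater than 5); 7 is bumped to row 4. 7 starts a new row 4. The new tableau is [[1, 2, 6, 8], [3], [5], [7]].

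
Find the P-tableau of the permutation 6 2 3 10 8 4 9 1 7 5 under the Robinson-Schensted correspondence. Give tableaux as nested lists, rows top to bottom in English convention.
After inserting 6: P = [[6]].
After inserting 2: P = [[2], [6]].
After inserting 3: P = [[2, 3], [6]].
After inserting 10: P = [[2, 3, 10], [6]].
After inserting 8: P = [[2, 3, 8], [6, 10]].
After inserting 4: P = [[2, 3, 4], [6, 8], [10]].
After inserting 9: P = [[2, 3, 4, 9], [6, 8], [10]].
After inserting 1: P = [[1, 3, 4, 9], [2, 8], [6], [10]].
After inserting 7: P = [[1, 3, 4, 7], [2, 8, 9], [6], [10]].
After inserting 5: P = [[1, 3, 4, 5], [2, 7, 9], [6, 8], [10]].

So P = [[1, 3, 4, 5], [2, 7, 9], [6, 8], [10]].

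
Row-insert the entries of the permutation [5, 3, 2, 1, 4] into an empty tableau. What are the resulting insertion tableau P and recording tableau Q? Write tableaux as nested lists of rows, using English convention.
P = [[1, 4], [2], [3], [5]], Q = [[1, 5], [2], [3], [4]]

Insert each entry of the permutation into P by Schensted row insertion, recording in Q the position of each new cell.

Insert 5: appended to row 1. P = [[5]], Q = [[1]].
Insert 3: 3 bumps 5 from row 1; 5 starts row 2. P = [[3], [5]], Q = [[1], [2]].
Insert 2: 2 bumps 3 from row 1; 3 bumps 5 from row 2; 5 starts row 3. P = [[2], [3], [5]], Q = [[1], [2], [3]].
Insert 1: 1 bumps 2 from row 1; 2 bumps 3 from row 2; 3 bumps 5 from row 3; 5 starts row 4. P = [[1], [2], [3], [5]], Q = [[1], [2], [3], [4]].
Insert 4: appended to row 1. P = [[1, 4], [2], [3], [5]], Q = [[1, 5], [2], [3], [4]].

So P = [[1, 4], [2], [3], [5]], Q = [[1, 5], [2], [3], [4]].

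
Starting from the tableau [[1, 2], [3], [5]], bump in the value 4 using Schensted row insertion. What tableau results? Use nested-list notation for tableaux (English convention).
4 is larger than every entry of row 1, so it is appended to row 1. The new tableau is [[1, 2, 4], [3], [5]].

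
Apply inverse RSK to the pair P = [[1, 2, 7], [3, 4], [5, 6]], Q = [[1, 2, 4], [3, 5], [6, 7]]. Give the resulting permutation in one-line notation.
Reverse the RSK construction: for i from n down to 1, find the cell of Q containing i, remove the entry at that cell from P, and reverse-bump it up through P; the value ejected from row 1 is w(i).

Step i=7: Q has 7 at row 3, column 2; remove 6 from row 3 of P and reverse-bump: 6 enters row 2 and ejects 4; 4 enters row 1 and ejects 2. So w(7) = 2. P is now [[1, 4, 7], [3, 6], [5]].
Step i=6: Q has 6 at row 3, column 1; remove 5 from row 3 of P and reverse-bump: 5 enters row 2 and ejects 3; 3 enters row 1 and ejects 1. So w(6) = 1. P is now [[3, 4, 7], [5, 6]].
Step i=5: Q has 5 at row 2, column 2; remove 6 from row 2 of P and reverse-bump: 6 enters row 1 and ejects 4. So w(5) = 4. P is now [[3, 6, 7], [5]].
Step i=4: Q has 4 at row 1, column 3; remove that cell from P, ejecting 7. So w(4) = 7. P is now [[3, 6], [5]].
Step i=3: Q has 3 at row 2, column 1; remove 5 from row 2 of P and reverse-bump: 5 enters row 1 and ejects 3. So w(3) = 3. P is now [[5, 6]].
Step i=2: Q has 2 at row 1, column 2; remove that cell from P, ejecting 6. So w(2) = 6. P is now [[5]].
Step i=1: Q has 1 at row 1, column 1; remove that cell from P, ejecting 5. So w(1) = 5. P is now [].

So w = 5 6 3 7 4 1 2.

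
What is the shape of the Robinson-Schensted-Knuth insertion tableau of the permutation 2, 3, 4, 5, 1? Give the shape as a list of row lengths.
Row-insert each entry into an empty tableau.

After inserting 2: P = [[2]].
After inserting 3: P = [[2, 3]].
After inserting 4: P = [[2, 3, 4]].
After inserting 5: P = [[2, 3, 4, 5]].
After inserting 1: P = [[1, 3, 4, 5], [2]].

The final insertion tableau P = [[1, 3, 4, 5], [2]] has shape [4, 1].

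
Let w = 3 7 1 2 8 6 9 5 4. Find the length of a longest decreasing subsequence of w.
4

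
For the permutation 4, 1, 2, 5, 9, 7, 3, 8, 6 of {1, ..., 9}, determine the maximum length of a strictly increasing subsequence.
5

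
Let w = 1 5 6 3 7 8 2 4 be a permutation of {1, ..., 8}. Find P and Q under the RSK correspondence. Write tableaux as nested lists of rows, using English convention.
P = [[1, 2, 4, 7, 8], [3, 6], [5]], Q = [[1, 2, 3, 5, 6], [4, 8], [7]]

Insert each entry of the permutation into P by Schensted row insertion, recording in Q the position of each new cell.

After inserting 1: P = [[1]].
After inserting 5: P = [[1, 5]].
After inserting 6: P = [[1, 5, 6]].
After inserting 3: P = [[1, 3, 6], [5]].
After inserting 7: P = [[1, 3, 6, 7], [5]].
After inserting 8: P = [[1, 3, 6, 7, 8], [5]].
After inserting 2: P = [[1, 2, 6, 7, 8], [3], [5]].
After inserting 4: P = [[1, 2, 4, 7, 8], [3, 6], [5]].

So P = [[1, 2, 4, 7, 8], [3, 6], [5]], Q = [[1, 2, 3, 5, 6], [4, 8], [7]].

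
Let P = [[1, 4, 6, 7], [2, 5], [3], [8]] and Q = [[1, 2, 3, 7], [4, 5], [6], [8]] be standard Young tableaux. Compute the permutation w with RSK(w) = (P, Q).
Reverse the RSK construction: for i from n down to 1, find the cell of Q containing i, remove the entry at that cell from P, and reverse-bump it up through P; the value ejected from row 1 is w(i).

Step i=8: Q has 8 at row 4, column 1; remove 8 from row 4 of P and reverse-bump: 8 enters row 3 and ejects 3; 3 enters row 2 and ejects 2; 2 enters row 1 and ejects 1. So w(8) = 1. P is now [[2, 4, 6, 7], [3, 5], [8]].
Step i=7: Q has 7 at row 1, column 4; remove that cell from P, ejecting 7. So w(7) = 7. P is now [[2, 4, 6], [3, 5], [8]].
Step i=6: Q has 6 at row 3, column 1; remove 8 from row 3 of P and reverse-bump: 8 enters row 2 and ejects 5; 5 enters row 1 and ejects 4. So w(6) = 4. P is now [[2, 5, 6], [3, 8]].
Step i=5: Q has 5 at row 2, column 2; remove 8 from row 2 of P and reverse-bump: 8 enters row 1 and ejects 6. So w(5) = 6. P is now [[2, 5, 8], [3]].
Step i=4: Q has 4 at row 2, column 1; remove 3 from row 2 of P and reverse-bump: 3 enters row 1 and ejects 2. So w(4) = 2. P is now [[3, 5, 8]].
Step i=3: Q has 3 at row 1, column 3; remove that cell from P, ejecting 8. So w(3) = 8. P is now [[3, 5]].
Step i=2: Q has 2 at row 1, column 2; remove that cell from P, ejecting 5. So w(2) = 5. P is now [[3]].
Step i=1: Q has 1 at row 1, column 1; remove that cell from P, ejecting 3. So w(1) = 3. P is now [].

So w = 3 5 8 2 6 4 7 1.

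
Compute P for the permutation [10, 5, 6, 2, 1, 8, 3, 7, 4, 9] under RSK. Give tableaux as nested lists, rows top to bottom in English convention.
After inserting 10: P = [[10]].
After inserting 5: P = [[5], [10]].
After inserting 6: P = [[5, 6], [10]].
After inserting 2: P = [[2, 6], [5], [10]].
After inserting 1: P = [[1, 6], [2], [5], [10]].
After inserting 8: P = [[1, 6, 8], [2], [5], [10]].
After inserting 3: P = [[1, 3, 8], [2, 6], [5], [10]].
After inserting 7: P = [[1, 3, 7], [2, 6, 8], [5], [10]].
After inserting 4: P = [[1, 3, 4], [2, 6, 7], [5, 8], [10]].
After inserting 9: P = [[1, 3, 4, 9], [2, 6, 7], [5, 8], [10]].

So P = [[1, 3, 4, 9], [2, 6, 7], [5, 8], [10]].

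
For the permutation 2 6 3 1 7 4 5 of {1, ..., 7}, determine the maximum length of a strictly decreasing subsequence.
3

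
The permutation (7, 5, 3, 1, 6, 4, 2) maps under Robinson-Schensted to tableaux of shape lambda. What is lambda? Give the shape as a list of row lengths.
[2, 2, 2, 1]

RSK row insertion gives P = [[1, 2], [3, 4], [5, 6], [7]], which has shape [2, 2, 2, 1].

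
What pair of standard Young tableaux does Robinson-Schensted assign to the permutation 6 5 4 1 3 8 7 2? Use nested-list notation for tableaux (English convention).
Insert each entry of the permutation into P by Schensted row insertion, recording in Q the position of each new cell.

Insert 6: appended to row 1. P = [[6]].
Insert 5: 5 bumps 6 from row 1; 6 starts row 2. P = [[5], [6]].
Insert 4: 4 bumps 5 from row 1; 5 bumps 6 from row 2; 6 starts row 3. P = [[4], [5], [6]].
Insert 1: 1 bumps 4 from row 1; 4 bumps 5 from row 2; 5 bumps 6 from row 3; 6 starts row 4. P = [[1], [4], [5], [6]].
Insert 3: appended to row 1. P = [[1, 3], [4], [5], [6]].
Insert 8: appended to row 1. P = [[1, 3, 8], [4], [5], [6]].
Insert 7: 7 bumps 8 from row 1; 8 appends to row 2. P = [[1, 3, 7], [4, 8], [5], [6]].
Insert 2: 2 bumps 3 from row 1; 3 bumps 4 from row 2; 4 bumps 5 from row 3; 5 bumps 6 from row 4; 6 starts row 5. P = [[1, 2, 7], [3, 8], [4], [5], [6]].

So P = [[1, 2, 7], [3, 8], [4], [5], [6]], Q = [[1, 5, 6], [2, 7], [3], [4], [8]].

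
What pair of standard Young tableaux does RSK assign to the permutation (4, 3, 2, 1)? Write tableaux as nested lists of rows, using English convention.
Insert each entry of the permutation into P by Schensted row insertion, recording in Q the position of each new cell.

Insert 4: appended to row 1. P = [[4]], Q = [[1]].
Insert 3: 3 bumps 4 from row 1; 4 starts row 2. P = [[3], [4]], Q = [[1], [2]].
Insert 2: 2 bumps 3 from row 1; 3 bumps 4 from row 2; 4 starts row 3. P = [[2], [3], [4]], Q = [[1], [2], [3]].
Insert 1: 1 bumps 2 from row 1; 2 bumps 3 from row 2; 3 bumps 4 from row 3; 4 starts row 4. P = [[1], [2], [3], [4]], Q = [[1], [2], [3], [4]].

So P = [[1], [2], [3], [4]], Q = [[1], [2], [3], [4]].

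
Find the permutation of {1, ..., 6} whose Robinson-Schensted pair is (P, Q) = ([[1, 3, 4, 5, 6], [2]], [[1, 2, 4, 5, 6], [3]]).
Reverse the RSK construction: for i from n down to 1, find the cell of Q containing i, remove the entry at that cell from P, and reverse-bump it up through P; the value ejected from row 1 is w(i).

Step i=6: Q has 6 at row 1, column 5; remove that cell from P, ejecting 6. So w(6) = 6. P is now [[1, 3, 4, 5], [2]].
Step i=5: Q has 5 at row 1, column 4; remove that cell from P, ejecting 5. So w(5) = 5. P is now [[1, 3, 4], [2]].
Step i=4: Q has 4 at row 1, column 3; remove that cell from P, ejecting 4. So w(4) = 4. P is now [[1, 3], [2]].
Step i=3: Q has 3 at row 2, column 1; remove 2 from row 2 of P and reverse-bump: 2 enters row 1 and ejects 1. So w(3) = 1. P is now [[2, 3]].
Step i=2: Q has 2 at row 1, column 2; remove that cell from P, ejecting 3. So w(2) = 3. P is now [[2]].
Step i=1: Q has 1 at row 1, column 1; remove that cell from P, ejecting 2. So w(1) = 2. P is now [].

So w = 2 3 1 4 5 6.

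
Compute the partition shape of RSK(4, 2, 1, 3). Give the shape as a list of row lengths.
Row-insert each entry into an empty tableau.

After inserting 4: P = [[4]].
After inserting 2: P = [[2], [4]].
After inserting 1: P = [[1], [2], [4]].
After inserting 3: P = [[1, 3], [2], [4]].

The final insertion tableau P = [[1, 3], [2], [4]] has shape [2, 1, 1].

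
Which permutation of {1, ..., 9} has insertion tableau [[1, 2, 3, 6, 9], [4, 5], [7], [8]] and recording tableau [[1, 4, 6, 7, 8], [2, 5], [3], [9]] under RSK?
8 4 1 7 2 5 6 9 3

Reverse the RSK construction: for i from n down to 1, find the cell of Q containing i, remove the entry at that cell from P, and reverse-bump it up through P; the value ejected from row 1 is w(i).

Step i=9: Q has 9 at row 4, column 1; remove 8 from row 4 of P and reverse-bump: 8 enters row 3 and ejects 7; 7 enters row 2 and ejects 5; 5 enters row 1 and ejects 3. So w(9) = 3. P is now [[1, 2, 5, 6, 9], [4, 7], [8]].
Step i=8: Q has 8 at row 1, column 5; remove that cell from P, ejecting 9. So w(8) = 9. P is now [[1, 2, 5, 6], [4, 7], [8]].
Step i=7: Q has 7 at row 1, column 4; remove that cell from P, ejecting 6. So w(7) = 6. P is now [[1, 2, 5], [4, 7], [8]].
Step i=6: Q has 6 at row 1, column 3; remove that cell from P, ejecting 5. So w(6) = 5. P is now [[1, 2], [4, 7], [8]].
Step i=5: Q has 5 at row 2, column 2; remove 7 from row 2 of P and reverse-bump: 7 enters row 1 and ejects 2. So w(5) = 2. P is now [[1, 7], [4], [8]].
Step i=4: Q has 4 at row 1, column 2; remove that cell from P, ejecting 7. So w(4) = 7. P is now [[1], [4], [8]].
Step i=3: Q has 3 at row 3, column 1; remove 8 from row 3 of P and reverse-bump: 8 enters row 2 and ejects 4; 4 enters row 1 and ejects 1. So w(3) = 1. P is now [[4], [8]].
Step i=2: Q has 2 at row 2, column 1; remove 8 from row 2 of P and reverse-bump: 8 enters row 1 and ejects 4. So w(2) = 4. P is now [[8]].
Step i=1: Q has 1 at row 1, column 1; remove that cell from P, ejecting 8. So w(1) = 8. P is now [].

So w = 8 4 1 7 2 5 6 9 3.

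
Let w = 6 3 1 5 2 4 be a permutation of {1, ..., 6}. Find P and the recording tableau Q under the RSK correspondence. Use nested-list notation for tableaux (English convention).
P = [[1, 2, 4], [3, 5], [6]], Q = [[1, 4, 6], [2, 5], [3]]

Insert each entry of the permutation into P by Schensted row insertion, recording in Q the position of each new cell.

Insert 6: appended to row 1. P = [[6]].
Insert 3: 3 bumps 6 from row 1; 6 starts row 2. P = [[3], [6]].
Insert 1: 1 bumps 3 from row 1; 3 bumps 6 from row 2; 6 starts row 3. P = [[1], [3], [6]].
Insert 5: appended to row 1. P = [[1, 5], [3], [6]].
Insert 2: 2 bumps 5 from row 1; 5 appends to row 2. P = [[1, 2], [3, 5], [6]].
Insert 4: appended to row 1. P = [[1, 2, 4], [3, 5], [6]].

So P = [[1, 2, 4], [3, 5], [6]], Q = [[1, 4, 6], [2, 5], [3]].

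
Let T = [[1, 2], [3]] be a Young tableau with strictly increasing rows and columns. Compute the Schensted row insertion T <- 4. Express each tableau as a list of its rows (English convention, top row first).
4 is larger than every entry of row 1, so it is appended to row 1. The new tableau is [[1, 2, 4], [3]].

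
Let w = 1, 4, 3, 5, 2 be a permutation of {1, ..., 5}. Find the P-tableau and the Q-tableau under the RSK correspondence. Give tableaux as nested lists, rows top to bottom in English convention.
P = [[1, 2, 5], [3], [4]], Q = [[1, 2, 4], [3], [5]]

Insert each entry of the permutation into P by Schensted row insertion, recording in Q the position of each new cell.

Insert 1: appended to row 1. P = [[1]].
Insert 4: appended to row 1. P = [[1, 4]].
Insert 3: 3 bumps 4 from row 1; 4 starts row 2. P = [[1, 3], [4]].
Insert 5: appended to row 1. P = [[1, 3, 5], [4]].
Insert 2: 2 bumps 3 from row 1; 3 bumps 4 from row 2; 4 starts row 3. P = [[1, 2, 5], [3], [4]].

So P = [[1, 2, 5], [3], [4]], Q = [[1, 2, 4], [3], [5]].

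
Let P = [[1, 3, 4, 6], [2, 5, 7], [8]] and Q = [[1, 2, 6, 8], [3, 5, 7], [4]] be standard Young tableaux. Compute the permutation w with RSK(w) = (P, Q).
2 8 5 1 3 7 4 6

Reverse the RSK construction: for i from n down to 1, find the cell of Q containing i, remove the entry at that cell from P, and reverse-bump it up through P; the value ejected from row 1 is w(i).

Step i=8: Q has 8 at row 1, column 4; remove that cell from P, ejecting 6. So w(8) = 6. P is now [[1, 3, 4], [2, 5, 7], [8]].
Step i=7: Q has 7 at row 2, column 3; remove 7 from row 2 of P and reverse-bump: 7 enters row 1 and ejects 4. So w(7) = 4. P is now [[1, 3, 7], [2, 5], [8]].
Step i=6: Q has 6 at row 1, column 3; remove that cell from P, ejecting 7. So w(6) = 7. P is now [[1, 3], [2, 5], [8]].
Step i=5: Q has 5 at row 2, column 2; remove 5 from row 2 of P and reverse-bump: 5 enters row 1 and ejects 3. So w(5) = 3. P is now [[1, 5], [2], [8]].
Step i=4: Q has 4 at row 3, column 1; remove 8 from row 3 of P and reverse-bump: 8 enters row 2 and ejects 2; 2 enters row 1 and ejects 1. So w(4) = 1. P is now [[2, 5], [8]].
Step i=3: Q has 3 at row 2, column 1; remove 8 from row 2 of P and reverse-bump: 8 enters row 1 and ejects 5. So w(3) = 5. P is now [[2, 8]].
Step i=2: Q has 2 at row 1, column 2; remove that cell from P, ejecting 8. So w(2) = 8. P is now [[2]].
Step i=1: Q has 1 at row 1, column 1; remove that cell from P, ejecting 2. So w(1) = 2. P is now [].

So w = 2 8 5 1 3 7 4 6.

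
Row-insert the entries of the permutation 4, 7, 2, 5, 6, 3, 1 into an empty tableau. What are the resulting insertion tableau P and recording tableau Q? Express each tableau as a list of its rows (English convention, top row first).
Insert each entry of the permutation into P by Schensted row insertion, recording in Q the position of each new cell.

Insert 4: appended to row 1. P = [[4]], Q = [[1]].
Insert 7: appended to row 1. P = [[4, 7]], Q = [[1, 2]].
Insert 2: 2 bumps 4 from row 1; 4 starts row 2. P = [[2, 7], [4]], Q = [[1, 2], [3]].
Insert 5: 5 bumps 7 from row 1; 7 appends to row 2. P = [[2, 5], [4, 7]], Q = [[1, 2], [3, 4]].
Insert 6: appended to row 1. P = [[2, 5, 6], [4, 7]], Q = [[1, 2, 5], [3, 4]].
Insert 3: 3 bumps 5 from row 1; 5 bumps 7 from row 2; 7 starts row 3. P = [[2, 3, 6], [4, 5], [7]], Q = [[1, 2, 5], [3, 4], [6]].
Insert 1: 1 bumps 2 from row 1; 2 bumps 4 from row 2; 4 bumps 7 from row 3; 7 starts row 4. P = [[1, 3, 6], [2, 5], [4], [7]], Q = [[1, 2, 5], [3, 4], [6], [7]].

So P = [[1, 3, 6], [2, 5], [4], [7]], Q = [[1, 2, 5], [3, 4], [6], [7]].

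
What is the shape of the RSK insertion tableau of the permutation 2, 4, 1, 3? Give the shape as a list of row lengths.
Row-insert each entry into an empty tableau.

After inserting 2: P = [[2]].
After inserting 4: P = [[2, 4]].
After inserting 1: P = [[1, 4], [2]].
After inserting 3: P = [[1, 3], [2, 4]].

The final insertion tableau P = [[1, 3], [2, 4]] has shape [2, 2].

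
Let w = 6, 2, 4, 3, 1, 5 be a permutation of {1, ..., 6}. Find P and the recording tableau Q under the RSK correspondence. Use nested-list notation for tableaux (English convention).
P = [[1, 3, 5], [2], [4], [6]], Q = [[1, 3, 6], [2], [4], [5]]

Insert each entry of the permutation into P by Schensted row insertion, recording in Q the position of each new cell.

Insert 6: appended to row 1. P = [[6]].
Insert 2: 2 bumps 6 from row 1; 6 starts row 2. P = [[2], [6]].
Insert 4: appended to row 1. P = [[2, 4], [6]].
Insert 3: 3 bumps 4 from row 1; 4 bumps 6 from row 2; 6 starts row 3. P = [[2, 3], [4], [6]].
Insert 1: 1 bumps 2 from row 1; 2 bumps 4 from row 2; 4 bumps 6 from row 3; 6 starts row 4. P = [[1, 3], [2], [4], [6]].
Insert 5: appended to row 1. P = [[1, 3, 5], [2], [4], [6]].

So P = [[1, 3, 5], [2], [4], [6]], Q = [[1, 3, 6], [2], [4], [5]].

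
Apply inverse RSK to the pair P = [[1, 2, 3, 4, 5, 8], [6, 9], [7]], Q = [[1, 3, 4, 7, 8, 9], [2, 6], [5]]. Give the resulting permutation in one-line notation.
Reverse RSK: for i = n, n-1, ..., 1, locate i in Q, remove the corresponding corner cell from P, and reverse-bump its entry up through P; the value ejected from row 1 is w(i).

So w = 7 1 6 9 2 3 4 5 8.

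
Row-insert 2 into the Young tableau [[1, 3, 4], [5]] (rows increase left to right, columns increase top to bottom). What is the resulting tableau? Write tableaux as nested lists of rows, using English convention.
[[1, 2, 4], [3], [5]]

In row 1, 2 replaces 3 (the leftmost entry greater than 2); 3 is bumped to row 2. In row 2, 3 replaces 5 (the leftmost entry greater than 3); 5 is bumped to row 3. 5 starts a new row 3. The new tableau is [[1, 2, 4], [3], [5]].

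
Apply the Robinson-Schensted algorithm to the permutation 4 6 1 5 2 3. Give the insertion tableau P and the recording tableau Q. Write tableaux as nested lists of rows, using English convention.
Insert each entry of the permutation into P by Schensted row insertion, recording in Q the position of each new cell.

Insert 4: appended to row 1. P = [[4]].
Insert 6: appended to row 1. P = [[4, 6]].
Insert 1: 1 bumps 4 from row 1; 4 starts row 2. P = [[1, 6], [4]].
Insert 5: 5 bumps 6 from row 1; 6 appends to row 2. P = [[1, 5], [4, 6]].
Insert 2: 2 bumps 5 from row 1; 5 bumps 6 from row 2; 6 starts row 3. P = [[1, 2], [4, 5], [6]].
Insert 3: appended to row 1. P = [[1, 2, 3], [4, 5], [6]].

So P = [[1, 2, 3], [4, 5], [6]], Q = [[1, 2, 6], [3, 4], [5]].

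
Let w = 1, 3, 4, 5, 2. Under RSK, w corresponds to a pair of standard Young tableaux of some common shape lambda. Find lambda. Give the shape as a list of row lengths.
[4, 1]

Row-insert each entry into an empty tableau.

After inserting 1: P = [[1]].
After inserting 3: P = [[1, 3]].
After inserting 4: P = [[1, 3, 4]].
After inserting 5: P = [[1, 3, 4, 5]].
After inserting 2: P = [[1, 2, 4, 5], [3]].

The final insertion tableau P = [[1, 2, 4, 5], [3]] has shape [4, 1].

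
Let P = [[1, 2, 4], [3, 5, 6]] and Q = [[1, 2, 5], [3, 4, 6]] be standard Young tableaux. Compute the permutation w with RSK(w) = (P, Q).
Reverse RSK: for i = n, n-1, ..., 1, locate i in Q, remove the corresponding corner cell from P, and reverse-bump its entry up through P; the value ejected from row 1 is w(i).

So w = 3 5 1 2 6 4.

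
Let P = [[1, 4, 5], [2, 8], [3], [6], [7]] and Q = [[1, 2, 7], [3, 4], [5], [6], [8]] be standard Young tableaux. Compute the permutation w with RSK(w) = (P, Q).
7 8 3 6 4 2 5 1

Reverse the RSK construction: for i from n down to 1, find the cell of Q containing i, remove the entry at that cell from P, and reverse-bump it up through P; the value ejected from row 1 is w(i).

Step i=8: Q has 8 at row 5, column 1; remove 7 from row 5 of P and reverse-bump: 7 enters row 4 and ejects 6; 6 enters row 3 and ejects 3; 3 enters row 2 and ejects 2; 2 enters row 1 and ejects 1. So w(8) = 1. P is now [[2, 4, 5], [3, 8], [6], [7]].
Step i=7: Q has 7 at row 1, column 3; remove that cell from P, ejecting 5. So w(7) = 5. P is now [[2, 4], [3, 8], [6], [7]].
Step i=6: Q has 6 at row 4, column 1; remove 7 from row 4 of P and reverse-bump: 7 enters row 3 and ejects 6; 6 enters row 2 and ejects 3; 3 enters row 1 and ejects 2. So w(6) = 2. P is now [[3, 4], [6, 8], [7]].
Step i=5: Q has 5 at row 3, column 1; remove 7 from row 3 of P and reverse-bump: 7 enters row 2 and ejects 6; 6 enters row 1 and ejects 4. So w(5) = 4. P is now [[3, 6], [7, 8]].
Step i=4: Q has 4 at row 2, column 2; remove 8 from row 2 of P and reverse-bump: 8 enters row 1 and ejects 6. So w(4) = 6. P is now [[3, 8], [7]].
Step i=3: Q has 3 at row 2, column 1; remove 7 from row 2 of P and reverse-bump: 7 enters row 1 and ejects 3. So w(3) = 3. P is now [[7, 8]].
Step i=2: Q has 2 at row 1, column 2; remove that cell from P, ejecting 8. So w(2) = 8. P is now [[7]].
Step i=1: Q has 1 at row 1, column 1; remove that cell from P, ejecting 7. So w(1) = 7. P is now [].

So w = 7 8 3 6 4 2 5 1.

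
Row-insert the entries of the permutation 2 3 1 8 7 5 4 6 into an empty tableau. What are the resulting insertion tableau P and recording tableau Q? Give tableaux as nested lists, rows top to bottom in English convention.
Insert each entry of the permutation into P by Schensted row insertion, recording in Q the position of each new cell.

Insert 2: appended to row 1. P = [[2]].
Insert 3: appended to row 1. P = [[2, 3]].
Insert 1: 1 bumps 2 from row 1; 2 starts row 2. P = [[1, 3], [2]].
Insert 8: appended to row 1. P = [[1, 3, 8], [2]].
Insert 7: 7 bumps 8 from row 1; 8 appends to row 2. P = [[1, 3, 7], [2, 8]].
Insert 5: 5 bumps 7 from row 1; 7 bumps 8 from row 2; 8 starts row 3. P = [[1, 3, 5], [2, 7], [8]].
Insert 4: 4 bumps 5 from row 1; 5 bumps 7 from row 2; 7 bumps 8 from row 3; 8 starts row 4. P = [[1, 3, 4], [2, 5], [7], [8]].
Insert 6: appended to row 1. P = [[1, 3, 4, 6], [2, 5], [7], [8]].

So P = [[1, 3, 4, 6], [2, 5], [7], [8]], Q = [[1, 2, 4, 8], [3, 5], [6], [7]].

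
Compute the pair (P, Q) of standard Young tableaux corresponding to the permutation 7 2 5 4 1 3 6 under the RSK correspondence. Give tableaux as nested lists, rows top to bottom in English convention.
P = [[1, 3, 6], [2, 4], [5], [7]], Q = [[1, 3, 7], [2, 6], [4], [5]]

Insert each entry of the permutation into P by Schensted row insertion, recording in Q the position of each new cell.

Insert 7: appended to row 1. P = [[7]], Q = [[1]].
Insert 2: 2 bumps 7 from row 1; 7 starts row 2. P = [[2], [7]], Q = [[1], [2]].
Insert 5: appended to row 1. P = [[2, 5], [7]], Q = [[1, 3], [2]].
Insert 4: 4 bumps 5 from row 1; 5 bumps 7 from row 2; 7 starts row 3. P = [[2, 4], [5], [7]], Q = [[1, 3], [2], [4]].
Insert 1: 1 bumps 2 from row 1; 2 bumps 5 from row 2; 5 bumps 7 from row 3; 7 starts row 4. P = [[1, 4], [2], [5], [7]], Q = [[1, 3], [2], [4], [5]].
Insert 3: 3 bumps 4 from row 1; 4 appends to row 2. P = [[1, 3], [2, 4], [5], [7]], Q = [[1, 3], [2, 6], [4], [5]].
Insert 6: appended to row 1. P = [[1, 3, 6], [2, 4], [5], [7]], Q = [[1, 3, 7], [2, 6], [4], [5]].

So P = [[1, 3, 6], [2, 4], [5], [7]], Q = [[1, 3, 7], [2, 6], [4], [5]].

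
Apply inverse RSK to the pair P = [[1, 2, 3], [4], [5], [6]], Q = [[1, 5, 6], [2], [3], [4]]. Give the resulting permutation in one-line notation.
Reverse the RSK construction: for i from n down to 1, find the cell of Q containing i, remove the entry at that cell from P, and reverse-bump it up through P; the value ejected from row 1 is w(i).

Step i=6: Q has 6 at row 1, column 3; remove that cell from P, ejecting 3. So w(6) = 3. P is now [[1, 2], [4], [5], [6]].
Step i=5: Q has 5 at row 1, column 2; remove that cell from P, ejecting 2. So w(5) = 2. P is now [[1], [4], [5], [6]].
Step i=4: Q has 4 at row 4, column 1; remove 6 from row 4 of P and reverse-bump: 6 enters row 3 and ejects 5; 5 enters row 2 and ejects 4; 4 enters row 1 and ejects 1. So w(4) = 1. P is now [[4], [5], [6]].
Step i=3: Q has 3 at row 3, column 1; remove 6 from row 3 of P and reverse-bump: 6 enters row 2 and ejects 5; 5 enters row 1 and ejects 4. So w(3) = 4. P is now [[5], [6]].
Step i=2: Q has 2 at row 2, column 1; remove 6 from row 2 of P and reverse-bump: 6 enters row 1 and ejects 5. So w(2) = 5. P is now [[6]].
Step i=1: Q has 1 at row 1, column 1; remove that cell from P, ejecting 6. So w(1) = 6. P is now [].

So w = 6 5 4 1 2 3.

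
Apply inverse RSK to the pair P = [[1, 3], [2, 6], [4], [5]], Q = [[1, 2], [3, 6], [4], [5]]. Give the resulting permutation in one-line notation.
Reverse the RSK construction: for i from n down to 1, find the cell of Q containing i, remove the entry at that cell from P, and reverse-bump it up through P; the value ejected from row 1 is w(i).

Step i=6: Q has 6 at row 2, column 2; remove 6 from row 2 of P and reverse-bump: 6 enters row 1 and ejects 3. So w(6) = 3. P is now [[1, 6], [2], [4], [5]].
Step i=5: Q has 5 at row 4, column 1; remove 5 from row 4 of P and reverse-bump: 5 enters row 3 and ejects 4; 4 enters row 2 and ejects 2; 2 enters row 1 and ejects 1. So w(5) = 1. P is now [[2, 6], [4], [5]].
Step i=4: Q has 4 at row 3, column 1; remove 5 from row 3 of P and reverse-bump: 5 enters row 2 and ejects 4; 4 enters row 1 and ejects 2. So w(4) = 2. P is now [[4, 6], [5]].
Step i=3: Q has 3 at row 2, column 1; remove 5 from row 2 of P and reverse-bump: 5 enters row 1 and ejects 4. So w(3) = 4. P is now [[5, 6]].
Step i=2: Q has 2 at row 1, column 2; remove that cell from P, ejecting 6. So w(2) = 6. P is now [[5]].
Step i=1: Q has 1 at row 1, column 1; remove that cell from P, ejecting 5. So w(1) = 5. P is now [].

So w = 5 6 4 2 1 3.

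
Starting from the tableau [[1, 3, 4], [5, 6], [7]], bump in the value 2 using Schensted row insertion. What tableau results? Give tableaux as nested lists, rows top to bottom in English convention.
In row 1, 2 replaces 3 (the leftmost entry greater than 2); 3 is bumped to row 2. In row 2, 3 replaces 5 (the leftmost entry greater than 3); 5 is bumped to row 3. In row 3, 5 replaces 7 (the leftmost entry greater than 5); 7 is bumped to row 4. 7 starts a new row 4. The new tableau is [[1, 2, 4], [3, 6], [5], [7]].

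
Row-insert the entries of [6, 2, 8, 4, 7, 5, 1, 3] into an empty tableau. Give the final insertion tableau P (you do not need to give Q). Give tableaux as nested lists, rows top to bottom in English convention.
Insert 6: appended to row 1. P = [[6]].
Insert 2: 2 bumps 6 from row 1; 6 starts row 2. P = [[2], [6]].
Insert 8: appended to row 1. P = [[2, 8], [6]].
Insert 4: 4 bumps 8 from row 1; 8 appends to row 2. P = [[2, 4], [6, 8]].
Insert 7: appended to row 1. P = [[2, 4, 7], [6, 8]].
Insert 5: 5 bumps 7 from row 1; 7 bumps 8 from row 2; 8 starts row 3. P = [[2, 4, 5], [6, 7], [8]].
Insert 1: 1 bumps 2 from row 1; 2 bumps 6 from row 2; 6 bumps 8 from row 3; 8 starts row 4. P = [[1, 4, 5], [2, 7], [6], [8]].
Insert 3: 3 bumps 4 from row 1; 4 bumps 7 from row 2; 7 appends to row 3. P = [[1, 3, 5], [2, 4], [6, 7], [8]].

So P = [[1, 3, 5], [2, 4], [6, 7], [8]].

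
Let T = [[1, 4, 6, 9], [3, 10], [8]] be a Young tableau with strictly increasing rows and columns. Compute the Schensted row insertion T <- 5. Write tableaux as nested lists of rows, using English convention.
In row 1, 5 replaces 6 (the leftmost entry greater than 5); 6 is bumped to row 2. In row 2, 6 replaces 10 (the leftmost entry greater than 6); 10 is bumped to row 3. 10 is appended to row 3. The new tableau is [[1, 4, 5, 9], [3, 6], [8, 10]].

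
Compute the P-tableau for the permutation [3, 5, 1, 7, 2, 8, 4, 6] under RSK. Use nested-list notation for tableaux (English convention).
P = [[1, 2, 4, 6], [3, 5, 7, 8]]

After inserting 3: P = [[3]].
After inserting 5: P = [[3, 5]].
After inserting 1: P = [[1, 5], [3]].
After inserting 7: P = [[1, 5, 7], [3]].
After inserting 2: P = [[1, 2, 7], [3, 5]].
After inserting 8: P = [[1, 2, 7, 8], [3, 5]].
After inserting 4: P = [[1, 2, 4, 8], [3, 5, 7]].
After inserting 6: P = [[1, 2, 4, 6], [3, 5, 7, 8]].

So P = [[1, 2, 4, 6], [3, 5, 7, 8]].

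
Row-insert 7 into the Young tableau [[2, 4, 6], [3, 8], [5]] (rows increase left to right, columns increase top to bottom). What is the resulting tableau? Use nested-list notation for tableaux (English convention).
7 is larger than every entry of row 1, so it is appended to row 1. The new tableau is [[2, 4, 6, 7], [3, 8], [5]].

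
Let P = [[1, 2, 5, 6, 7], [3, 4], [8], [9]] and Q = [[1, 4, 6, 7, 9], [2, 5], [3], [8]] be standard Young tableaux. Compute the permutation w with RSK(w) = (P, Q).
Reverse the RSK construction: for i from n down to 1, find the cell of Q containing i, remove the entry at that cell from P, and reverse-bump it up through P; the value ejected from row 1 is w(i).

Step i=9: Q has 9 at row 1, column 5; remove that cell from P, ejecting 7. So w(9) = 7. P is now [[1, 2, 5, 6], [3, 4], [8], [9]].
Step i=8: Q has 8 at row 4, column 1; remove 9 from row 4 of P and reverse-bump: 9 enters row 3 and ejects 8; 8 enters row 2 and ejects 4; 4 enters row 1 and ejects 2. So w(8) = 2. P is now [[1, 4, 5, 6], [3, 8], [9]].
Step i=7: Q has 7 at row 1, column 4; remove that cell from P, ejecting 6. So w(7) = 6. P is now [[1, 4, 5], [3, 8], [9]].
Step i=6: Q has 6 at row 1, column 3; remove that cell from P, ejecting 5. So w(6) = 5. P is now [[1, 4], [3, 8], [9]].
Step i=5: Q has 5 at row 2, column 2; remove 8 from row 2 of P and reverse-bump: 8 enters row 1 and ejects 4. So w(5) = 4. P is now [[1, 8], [3], [9]].
Step i=4: Q has 4 at row 1, column 2; remove that cell from P, ejecting 8. So w(4) = 8. P is now [[1], [3], [9]].
Step i=3: Q has 3 at row 3, column 1; remove 9 from row 3 of P and reverse-bump: 9 enters row 2 and ejects 3; 3 enters row 1 and ejects 1. So w(3) = 1. P is now [[3], [9]].
Step i=2: Q has 2 at row 2, column 1; remove 9 from row 2 of P and reverse-bump: 9 enters row 1 and ejects 3. So w(2) = 3. P is now [[9]].
Step i=1: Q has 1 at row 1, column 1; remove that cell from P, ejecting 9. So w(1) = 9. P is now [].

So w = 9 3 1 8 4 5 6 2 7.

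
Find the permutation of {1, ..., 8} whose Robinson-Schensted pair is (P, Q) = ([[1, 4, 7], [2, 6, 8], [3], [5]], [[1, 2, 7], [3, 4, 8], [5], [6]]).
5 6 3 4 2 1 8 7

Reverse the RSK construction: for i from n down to 1, find the cell of Q containing i, remove the entry at that cell from P, and reverse-bump it up through P; the value ejected from row 1 is w(i).

Step i=8: Q has 8 at row 2, column 3; remove 8 from row 2 of P and reverse-bump: 8 enters row 1 and ejects 7. So w(8) = 7. P is now [[1, 4, 8], [2, 6], [3], [5]].
Step i=7: Q has 7 at row 1, column 3; remove that cell from P, ejecting 8. So w(7) = 8. P is now [[1, 4], [2, 6], [3], [5]].
Step i=6: Q has 6 at row 4, column 1; remove 5 from row 4 of P and reverse-bump: 5 enters row 3 and ejects 3; 3 enters row 2 and ejects 2; 2 enters row 1 and ejects 1. So w(6) = 1. P is now [[2, 4], [3, 6], [5]].
Step i=5: Q has 5 at row 3, column 1; remove 5 from row 3 of P and reverse-bump: 5 enters row 2 and ejects 3; 3 enters row 1 and ejects 2. So w(5) = 2. P is now [[3, 4], [5, 6]].
Step i=4: Q has 4 at row 2, column 2; remove 6 from row 2 of P and reverse-bump: 6 enters row 1 and ejects 4. So w(4) = 4. P is now [[3, 6], [5]].
Step i=3: Q has 3 at row 2, column 1; remove 5 from row 2 of P and reverse-bump: 5 enters row 1 and ejects 3. So w(3) = 3. P is now [[5, 6]].
Step i=2: Q has 2 at row 1, column 2; remove that cell from P, ejecting 6. So w(2) = 6. P is now [[5]].
Step i=1: Q has 1 at row 1, column 1; remove that cell from P, ejecting 5. So w(1) = 5. P is now [].

So w = 5 6 3 4 2 1 8 7.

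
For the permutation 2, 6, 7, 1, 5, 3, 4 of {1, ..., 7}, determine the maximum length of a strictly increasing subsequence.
3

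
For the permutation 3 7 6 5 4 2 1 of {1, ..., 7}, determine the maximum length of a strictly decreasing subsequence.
6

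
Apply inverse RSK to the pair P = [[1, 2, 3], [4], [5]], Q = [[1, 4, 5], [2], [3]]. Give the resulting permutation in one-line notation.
5 4 1 2 3

Reverse the RSK construction: for i from n down to 1, find the cell of Q containing i, remove the entry at that cell from P, and reverse-bump it up through P; the value ejected from row 1 is w(i).

Step i=5: Q has 5 at row 1, column 3; remove that cell from P, ejecting 3. So w(5) = 3. P is now [[1, 2], [4], [5]].
Step i=4: Q has 4 at row 1, column 2; remove that cell from P, ejecting 2. So w(4) = 2. P is now [[1], [4], [5]].
Step i=3: Q has 3 at row 3, column 1; remove 5 from row 3 of P and reverse-bump: 5 enters row 2 and ejects 4; 4 enters row 1 and ejects 1. So w(3) = 1. P is now [[4], [5]].
Step i=2: Q has 2 at row 2, column 1; remove 5 from row 2 of P and reverse-bump: 5 enters row 1 and ejects 4. So w(2) = 4. P is now [[5]].
Step i=1: Q has 1 at row 1, column 1; remove that cell from P, ejecting 5. So w(1) = 5. P is now [].

So w = 5 4 1 2 3.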